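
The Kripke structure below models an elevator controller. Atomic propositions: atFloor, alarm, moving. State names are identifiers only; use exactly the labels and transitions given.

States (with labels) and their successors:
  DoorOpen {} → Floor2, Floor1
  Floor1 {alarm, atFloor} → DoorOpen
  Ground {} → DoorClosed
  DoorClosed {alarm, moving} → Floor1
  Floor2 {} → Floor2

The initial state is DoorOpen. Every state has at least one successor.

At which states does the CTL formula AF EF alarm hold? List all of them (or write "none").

{DoorOpen, Floor1, Ground, DoorClosed}

States satisfying EF alarm: {DoorOpen, Floor1, Ground, DoorClosed}.
States satisfying AF EF alarm: {DoorOpen, Floor1, Ground, DoorClosed}.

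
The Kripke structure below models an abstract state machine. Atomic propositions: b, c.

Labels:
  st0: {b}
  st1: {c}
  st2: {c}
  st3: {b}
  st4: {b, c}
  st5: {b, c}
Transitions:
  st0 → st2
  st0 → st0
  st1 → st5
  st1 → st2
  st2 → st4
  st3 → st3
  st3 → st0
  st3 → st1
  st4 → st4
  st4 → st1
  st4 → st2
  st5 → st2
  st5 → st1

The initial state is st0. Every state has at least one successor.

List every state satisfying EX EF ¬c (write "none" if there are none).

{st0, st3}

States satisfying EF ¬c: {st0, st3}.
States satisfying EX EF ¬c: {st0, st3}.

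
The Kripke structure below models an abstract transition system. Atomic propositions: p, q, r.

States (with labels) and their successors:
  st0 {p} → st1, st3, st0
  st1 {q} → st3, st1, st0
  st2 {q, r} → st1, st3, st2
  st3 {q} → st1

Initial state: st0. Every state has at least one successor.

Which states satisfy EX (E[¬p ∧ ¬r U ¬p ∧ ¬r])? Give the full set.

States satisfying E[¬p ∧ ¬r U ¬p ∧ ¬r]: {st1, st3}.
States satisfying EX (E[¬p ∧ ¬r U ¬p ∧ ¬r]): {st0, st1, st2, st3}.

{st0, st1, st2, st3}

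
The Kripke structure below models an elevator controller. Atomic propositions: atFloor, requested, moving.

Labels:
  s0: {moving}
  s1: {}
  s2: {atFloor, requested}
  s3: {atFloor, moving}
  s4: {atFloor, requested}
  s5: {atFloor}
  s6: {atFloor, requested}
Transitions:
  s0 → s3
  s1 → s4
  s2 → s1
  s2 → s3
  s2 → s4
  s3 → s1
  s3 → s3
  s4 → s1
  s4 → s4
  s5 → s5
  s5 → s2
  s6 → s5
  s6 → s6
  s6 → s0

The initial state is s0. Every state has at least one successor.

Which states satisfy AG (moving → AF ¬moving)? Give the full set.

States satisfying moving → AF ¬moving: {s1, s2, s4, s5, s6}.
States satisfying AG (moving → AF ¬moving): {s1, s4}.

{s1, s4}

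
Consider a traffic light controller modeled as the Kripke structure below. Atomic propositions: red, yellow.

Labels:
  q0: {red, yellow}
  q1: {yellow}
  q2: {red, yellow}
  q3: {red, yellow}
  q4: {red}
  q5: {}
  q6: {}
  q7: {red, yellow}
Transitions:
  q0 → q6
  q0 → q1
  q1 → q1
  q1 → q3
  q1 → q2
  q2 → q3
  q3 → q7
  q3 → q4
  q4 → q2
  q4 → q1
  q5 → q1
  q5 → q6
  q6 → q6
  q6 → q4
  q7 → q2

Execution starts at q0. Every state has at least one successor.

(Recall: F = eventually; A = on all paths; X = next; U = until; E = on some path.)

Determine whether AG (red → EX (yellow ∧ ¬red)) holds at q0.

States satisfying red → EX (yellow ∧ ¬red): {q0, q1, q4, q5, q6}.
States satisfying AG (red → EX (yellow ∧ ¬red)): ∅.
q2 is reachable from q0 and violates red → EX (yellow ∧ ¬red), so AG fails at q0.
q0 ∉ Sat(AG (red → EX (yellow ∧ ¬red))).

No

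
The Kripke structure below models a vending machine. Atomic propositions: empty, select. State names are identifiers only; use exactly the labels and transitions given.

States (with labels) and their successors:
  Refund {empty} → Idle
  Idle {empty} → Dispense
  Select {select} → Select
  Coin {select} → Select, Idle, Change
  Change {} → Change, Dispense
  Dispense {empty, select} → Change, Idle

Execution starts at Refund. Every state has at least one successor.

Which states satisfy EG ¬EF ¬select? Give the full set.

States satisfying ¬EF ¬select: {Select}.
States satisfying EG ¬EF ¬select: {Select}.

{Select}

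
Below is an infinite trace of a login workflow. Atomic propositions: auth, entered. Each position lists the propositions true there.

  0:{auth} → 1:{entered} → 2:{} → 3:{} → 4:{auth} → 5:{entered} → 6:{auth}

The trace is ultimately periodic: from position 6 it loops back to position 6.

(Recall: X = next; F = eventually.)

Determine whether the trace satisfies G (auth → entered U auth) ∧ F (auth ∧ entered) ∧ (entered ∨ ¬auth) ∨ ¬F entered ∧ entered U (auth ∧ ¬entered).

No

At position 0: G (auth → entered U auth) ∧ F (auth ∧ entered) ∧ (entered ∨ ¬auth) is false; ¬F entered ∧ entered U (auth ∧ ¬entered) is false; so G (auth → entered U auth) ∧ F (auth ∧ entered) ∧ (entered ∨ ¬auth) ∨ ¬F entered ∧ entered U (auth ∧ ¬entered) is false.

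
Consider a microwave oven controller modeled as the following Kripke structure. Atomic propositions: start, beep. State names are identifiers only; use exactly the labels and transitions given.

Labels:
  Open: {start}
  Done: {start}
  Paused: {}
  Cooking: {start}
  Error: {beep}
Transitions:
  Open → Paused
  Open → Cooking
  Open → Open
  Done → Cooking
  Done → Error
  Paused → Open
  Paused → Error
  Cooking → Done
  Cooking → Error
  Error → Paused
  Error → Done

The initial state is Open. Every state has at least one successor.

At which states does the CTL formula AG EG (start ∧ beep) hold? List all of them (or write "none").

none

States satisfying EG (start ∧ beep): ∅.
States satisfying AG EG (start ∧ beep): ∅.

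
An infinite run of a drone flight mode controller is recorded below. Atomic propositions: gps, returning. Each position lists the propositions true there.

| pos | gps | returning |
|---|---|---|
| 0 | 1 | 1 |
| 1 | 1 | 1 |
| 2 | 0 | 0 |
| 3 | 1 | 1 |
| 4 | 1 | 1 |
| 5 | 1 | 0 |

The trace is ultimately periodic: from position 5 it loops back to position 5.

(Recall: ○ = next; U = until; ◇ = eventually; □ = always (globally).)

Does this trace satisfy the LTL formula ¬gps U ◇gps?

Walking from position 0: ◇gps first holds at position 0, and ¬gps holds at every earlier position along the way, so ¬gps U ◇gps holds.

Satisfied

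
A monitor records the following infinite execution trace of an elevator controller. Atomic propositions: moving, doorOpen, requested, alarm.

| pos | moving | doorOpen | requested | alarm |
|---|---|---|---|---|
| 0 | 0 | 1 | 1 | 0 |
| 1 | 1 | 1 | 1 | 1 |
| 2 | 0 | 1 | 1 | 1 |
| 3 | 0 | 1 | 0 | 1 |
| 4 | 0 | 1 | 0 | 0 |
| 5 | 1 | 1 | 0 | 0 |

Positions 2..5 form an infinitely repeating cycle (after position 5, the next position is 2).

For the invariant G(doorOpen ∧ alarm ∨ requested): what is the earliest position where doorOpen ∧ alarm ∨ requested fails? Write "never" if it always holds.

4

Check doorOpen ∧ alarm ∨ requested at each position in order: 0 ✓, 1 ✓, 2 ✓, 3 ✓.
At position 4 the labels are {doorOpen}, so doorOpen ∧ alarm ∨ requested is false there. This is the first violation.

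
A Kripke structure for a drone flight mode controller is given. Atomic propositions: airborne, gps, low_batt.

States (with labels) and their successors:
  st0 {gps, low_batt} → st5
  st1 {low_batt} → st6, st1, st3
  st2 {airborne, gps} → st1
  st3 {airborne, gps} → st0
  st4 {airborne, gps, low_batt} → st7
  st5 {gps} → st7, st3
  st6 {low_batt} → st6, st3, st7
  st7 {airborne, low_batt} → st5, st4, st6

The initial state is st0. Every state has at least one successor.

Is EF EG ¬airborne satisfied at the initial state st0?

Yes

States satisfying EG ¬airborne: {st1, st6}.
States satisfying EF EG ¬airborne: {st0, st1, st2, st3, st4, st5, st6, st7}.
Some path from st0 reaches a state where EG ¬airborne holds.
st0 ∈ Sat(EF EG ¬airborne).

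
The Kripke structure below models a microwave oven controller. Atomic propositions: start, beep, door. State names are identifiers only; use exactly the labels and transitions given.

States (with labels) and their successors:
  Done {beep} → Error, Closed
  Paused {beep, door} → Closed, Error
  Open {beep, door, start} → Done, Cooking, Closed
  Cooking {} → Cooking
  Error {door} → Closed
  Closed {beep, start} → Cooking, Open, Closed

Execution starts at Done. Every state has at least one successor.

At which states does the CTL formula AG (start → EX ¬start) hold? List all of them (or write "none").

{Done, Paused, Open, Cooking, Error, Closed}

States satisfying start → EX ¬start: {Done, Paused, Open, Cooking, Error, Closed}.
States satisfying AG (start → EX ¬start): {Done, Paused, Open, Cooking, Error, Closed}.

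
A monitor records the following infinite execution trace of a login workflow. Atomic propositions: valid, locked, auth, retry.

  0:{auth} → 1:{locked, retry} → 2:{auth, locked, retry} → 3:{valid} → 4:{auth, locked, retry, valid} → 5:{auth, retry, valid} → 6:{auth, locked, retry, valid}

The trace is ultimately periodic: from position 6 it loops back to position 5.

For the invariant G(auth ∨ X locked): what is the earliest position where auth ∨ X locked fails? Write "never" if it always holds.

never

auth ∨ X locked holds at every position 0..6, and those are all the positions the trace ever visits, so the invariant G(auth ∨ X locked) is never violated.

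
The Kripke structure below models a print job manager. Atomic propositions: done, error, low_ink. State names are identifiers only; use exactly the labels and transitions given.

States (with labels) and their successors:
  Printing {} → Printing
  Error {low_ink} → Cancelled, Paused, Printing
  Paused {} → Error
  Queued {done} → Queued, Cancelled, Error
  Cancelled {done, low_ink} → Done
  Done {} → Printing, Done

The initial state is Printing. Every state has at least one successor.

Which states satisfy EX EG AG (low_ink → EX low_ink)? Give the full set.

States satisfying EG AG (low_ink → EX low_ink): {Printing, Done}.
States satisfying EX EG AG (low_ink → EX low_ink): {Printing, Error, Cancelled, Done}.

{Printing, Error, Cancelled, Done}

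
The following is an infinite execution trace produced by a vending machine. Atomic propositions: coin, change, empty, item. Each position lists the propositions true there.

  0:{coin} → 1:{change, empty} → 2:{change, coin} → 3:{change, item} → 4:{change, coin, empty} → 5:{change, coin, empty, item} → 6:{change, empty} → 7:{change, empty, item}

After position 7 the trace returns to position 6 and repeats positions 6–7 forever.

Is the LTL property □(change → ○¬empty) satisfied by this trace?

No

change → ○¬empty must hold at every position from 0 onward. It fails at position 3, so □(change → ○¬empty) is false.
Positions where change holds: 1, 2, 3, 4, 5, 6, 7.
Check ○¬empty at each: 1→ok, 2→ok, 3→fails, 4→fails, 5→fails, 6→fails, 7→fails.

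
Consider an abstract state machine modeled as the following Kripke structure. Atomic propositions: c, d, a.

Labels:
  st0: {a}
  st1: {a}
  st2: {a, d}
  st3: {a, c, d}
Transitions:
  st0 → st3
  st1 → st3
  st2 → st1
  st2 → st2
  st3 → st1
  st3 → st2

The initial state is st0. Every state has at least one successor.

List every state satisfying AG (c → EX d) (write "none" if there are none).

States satisfying c → EX d: {st0, st1, st2, st3}.
States satisfying AG (c → EX d): {st0, st1, st2, st3}.

{st0, st1, st2, st3}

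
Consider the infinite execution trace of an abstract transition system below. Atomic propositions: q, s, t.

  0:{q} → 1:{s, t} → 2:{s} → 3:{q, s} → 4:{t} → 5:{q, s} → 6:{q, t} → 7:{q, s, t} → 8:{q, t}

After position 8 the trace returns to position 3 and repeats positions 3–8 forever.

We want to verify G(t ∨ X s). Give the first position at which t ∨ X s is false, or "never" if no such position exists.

3

Check t ∨ X s at each position in order: 0 ✓, 1 ✓, 2 ✓.
At position 3 the labels are {q, s} and the next position 4 has {t}, so t ∨ X s is false there. This is the first violation.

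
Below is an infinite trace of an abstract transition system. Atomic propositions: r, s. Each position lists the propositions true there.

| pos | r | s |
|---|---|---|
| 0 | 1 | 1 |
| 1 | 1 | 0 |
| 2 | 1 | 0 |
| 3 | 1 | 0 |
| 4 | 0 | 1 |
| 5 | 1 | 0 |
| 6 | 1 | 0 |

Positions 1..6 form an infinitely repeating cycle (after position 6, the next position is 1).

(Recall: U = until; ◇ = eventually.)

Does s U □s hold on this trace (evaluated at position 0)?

Walking from position 0: at position 1, □s has not yet held and s fails, so s U □s is false.

Violated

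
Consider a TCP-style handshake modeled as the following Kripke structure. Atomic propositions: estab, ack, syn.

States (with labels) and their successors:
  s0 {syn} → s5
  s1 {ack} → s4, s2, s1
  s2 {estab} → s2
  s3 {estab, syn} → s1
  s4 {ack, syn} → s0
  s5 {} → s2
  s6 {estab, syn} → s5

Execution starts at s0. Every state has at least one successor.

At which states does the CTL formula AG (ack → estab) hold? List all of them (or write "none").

{s0, s2, s5, s6}

States satisfying ack → estab: {s0, s2, s3, s5, s6}.
States satisfying AG (ack → estab): {s0, s2, s5, s6}.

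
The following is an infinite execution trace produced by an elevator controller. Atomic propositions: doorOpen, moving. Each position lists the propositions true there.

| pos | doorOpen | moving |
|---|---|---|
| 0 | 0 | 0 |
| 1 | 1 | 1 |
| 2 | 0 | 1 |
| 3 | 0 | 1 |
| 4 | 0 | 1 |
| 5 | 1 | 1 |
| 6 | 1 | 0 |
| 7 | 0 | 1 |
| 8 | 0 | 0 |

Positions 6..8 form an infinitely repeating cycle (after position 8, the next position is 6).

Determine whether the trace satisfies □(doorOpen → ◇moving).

doorOpen → ◇moving holds at every position 0..8, and those are all positions ever visited, so □(doorOpen → ◇moving) holds.
Positions where doorOpen holds: 1, 5, 6.
Check ◇moving at each: 1→ok, 5→ok, 6→ok.

Holds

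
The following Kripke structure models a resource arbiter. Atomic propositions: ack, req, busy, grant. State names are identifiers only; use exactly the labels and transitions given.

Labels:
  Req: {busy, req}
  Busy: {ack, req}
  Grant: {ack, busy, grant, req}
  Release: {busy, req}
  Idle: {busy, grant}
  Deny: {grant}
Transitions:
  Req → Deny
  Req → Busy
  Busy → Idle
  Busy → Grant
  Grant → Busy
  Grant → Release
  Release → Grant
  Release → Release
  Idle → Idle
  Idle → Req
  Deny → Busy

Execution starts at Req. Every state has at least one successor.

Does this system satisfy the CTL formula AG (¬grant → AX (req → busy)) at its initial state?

States satisfying ¬grant → AX (req → busy): {Busy, Grant, Release, Idle, Deny}.
States satisfying AG (¬grant → AX (req → busy)): ∅.
Req is reachable from Req and violates ¬grant → AX (req → busy), so AG fails at Req.
Req ∉ Sat(AG (¬grant → AX (req → busy))).

Does not hold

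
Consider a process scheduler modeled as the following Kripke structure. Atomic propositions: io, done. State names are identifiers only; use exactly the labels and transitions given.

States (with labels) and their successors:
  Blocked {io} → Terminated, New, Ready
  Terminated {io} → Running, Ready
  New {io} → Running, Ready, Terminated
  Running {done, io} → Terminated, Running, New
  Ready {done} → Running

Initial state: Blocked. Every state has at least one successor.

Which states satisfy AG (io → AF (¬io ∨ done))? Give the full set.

States satisfying io → AF (¬io ∨ done): {Blocked, Terminated, New, Running, Ready}.
States satisfying AG (io → AF (¬io ∨ done)): {Blocked, Terminated, New, Running, Ready}.

{Blocked, Terminated, New, Running, Ready}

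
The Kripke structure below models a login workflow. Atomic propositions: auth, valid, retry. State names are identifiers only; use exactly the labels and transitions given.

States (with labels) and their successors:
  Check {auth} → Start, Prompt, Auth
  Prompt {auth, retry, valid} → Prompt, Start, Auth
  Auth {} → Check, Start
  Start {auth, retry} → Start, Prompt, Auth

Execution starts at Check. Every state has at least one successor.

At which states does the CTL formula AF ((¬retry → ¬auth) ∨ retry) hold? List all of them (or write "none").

{Check, Prompt, Auth, Start}

States satisfying (¬retry → ¬auth) ∨ retry: {Prompt, Auth, Start}.
States satisfying AF ((¬retry → ¬auth) ∨ retry): {Check, Prompt, Auth, Start}.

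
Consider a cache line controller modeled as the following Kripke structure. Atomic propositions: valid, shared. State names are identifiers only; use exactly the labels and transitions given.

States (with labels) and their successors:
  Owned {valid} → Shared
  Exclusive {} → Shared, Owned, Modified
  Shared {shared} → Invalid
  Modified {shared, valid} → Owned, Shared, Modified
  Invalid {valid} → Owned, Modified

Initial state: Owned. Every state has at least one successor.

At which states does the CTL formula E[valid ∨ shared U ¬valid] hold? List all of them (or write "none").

States satisfying valid ∨ shared: {Owned, Shared, Modified, Invalid}.
States satisfying ¬valid: {Exclusive, Shared}.
States satisfying E[valid ∨ shared U ¬valid]: {Owned, Exclusive, Shared, Modified, Invalid}.

{Owned, Exclusive, Shared, Modified, Invalid}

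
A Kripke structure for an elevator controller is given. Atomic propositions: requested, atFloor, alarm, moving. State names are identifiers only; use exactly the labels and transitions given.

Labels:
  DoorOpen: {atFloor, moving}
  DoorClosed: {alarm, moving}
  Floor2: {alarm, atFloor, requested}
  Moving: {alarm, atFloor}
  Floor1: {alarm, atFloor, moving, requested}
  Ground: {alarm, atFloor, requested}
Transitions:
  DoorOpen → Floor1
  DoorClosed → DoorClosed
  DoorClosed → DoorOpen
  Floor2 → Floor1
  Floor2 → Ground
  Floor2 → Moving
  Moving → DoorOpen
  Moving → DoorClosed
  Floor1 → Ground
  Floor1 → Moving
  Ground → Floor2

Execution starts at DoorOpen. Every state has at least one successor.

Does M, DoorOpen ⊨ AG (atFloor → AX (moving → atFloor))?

States satisfying atFloor → AX (moving → atFloor): {DoorOpen, DoorClosed, Floor2, Floor1, Ground}.
States satisfying AG (atFloor → AX (moving → atFloor)): ∅.
Moving is reachable from DoorOpen and violates atFloor → AX (moving → atFloor), so AG fails at DoorOpen.
DoorOpen ∉ Sat(AG (atFloor → AX (moving → atFloor))).

Violated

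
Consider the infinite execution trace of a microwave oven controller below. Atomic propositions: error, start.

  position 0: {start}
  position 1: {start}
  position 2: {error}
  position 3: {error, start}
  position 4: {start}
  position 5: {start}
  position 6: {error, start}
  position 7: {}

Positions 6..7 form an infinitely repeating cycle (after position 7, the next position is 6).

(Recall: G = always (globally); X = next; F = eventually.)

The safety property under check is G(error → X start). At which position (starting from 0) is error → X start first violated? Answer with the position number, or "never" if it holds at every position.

Check error → X start at each position in order: 0 ✓, 1 ✓, 2 ✓, 3 ✓, 4 ✓, 5 ✓.
At position 6 the labels are {error, start} and the next position 7 has {}, so error → X start is false there. This is the first violation.

6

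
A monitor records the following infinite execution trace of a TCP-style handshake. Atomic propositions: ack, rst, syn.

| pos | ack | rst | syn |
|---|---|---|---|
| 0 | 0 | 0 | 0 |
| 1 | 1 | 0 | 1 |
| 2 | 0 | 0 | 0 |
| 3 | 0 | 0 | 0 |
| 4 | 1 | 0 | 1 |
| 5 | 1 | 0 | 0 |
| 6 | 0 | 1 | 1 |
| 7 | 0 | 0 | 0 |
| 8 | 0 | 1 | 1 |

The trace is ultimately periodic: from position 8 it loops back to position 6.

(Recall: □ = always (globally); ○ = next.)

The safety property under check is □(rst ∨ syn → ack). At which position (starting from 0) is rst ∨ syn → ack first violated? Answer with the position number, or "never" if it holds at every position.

Check rst ∨ syn → ack at each position in order: 0 ✓, 1 ✓, 2 ✓, 3 ✓, 4 ✓, 5 ✓.
At position 6 the labels are {rst, syn}, so rst ∨ syn → ack is false there. This is the first violation.

6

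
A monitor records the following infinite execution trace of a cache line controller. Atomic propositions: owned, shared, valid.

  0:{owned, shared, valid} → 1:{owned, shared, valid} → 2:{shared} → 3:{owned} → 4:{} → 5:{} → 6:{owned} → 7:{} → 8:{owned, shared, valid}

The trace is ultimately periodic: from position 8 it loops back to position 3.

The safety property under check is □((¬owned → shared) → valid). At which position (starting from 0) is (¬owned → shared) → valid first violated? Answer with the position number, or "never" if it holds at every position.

2

Check (¬owned → shared) → valid at each position in order: 0 ✓, 1 ✓.
At position 2 the labels are {shared}, so (¬owned → shared) → valid is false there. This is the first violation.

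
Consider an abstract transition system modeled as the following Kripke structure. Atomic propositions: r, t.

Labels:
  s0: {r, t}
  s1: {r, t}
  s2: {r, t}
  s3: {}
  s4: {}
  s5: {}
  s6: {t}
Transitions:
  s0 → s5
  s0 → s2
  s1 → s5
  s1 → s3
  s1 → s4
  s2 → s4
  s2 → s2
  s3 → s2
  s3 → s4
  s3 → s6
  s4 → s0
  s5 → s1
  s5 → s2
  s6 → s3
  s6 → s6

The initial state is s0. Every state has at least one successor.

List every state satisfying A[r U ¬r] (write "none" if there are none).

{s1, s3, s4, s5, s6}

States satisfying r: {s0, s1, s2}.
States satisfying ¬r: {s3, s4, s5, s6}.
States satisfying A[r U ¬r]: {s1, s3, s4, s5, s6}.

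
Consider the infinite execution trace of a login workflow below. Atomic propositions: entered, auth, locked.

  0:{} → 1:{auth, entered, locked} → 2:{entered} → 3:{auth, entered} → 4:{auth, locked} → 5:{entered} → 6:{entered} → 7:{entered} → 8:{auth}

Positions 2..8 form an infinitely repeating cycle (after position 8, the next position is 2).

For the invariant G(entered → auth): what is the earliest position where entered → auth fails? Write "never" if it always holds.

2

Check entered → auth at each position in order: 0 ✓, 1 ✓.
At position 2 the labels are {entered}, so entered → auth is false there. This is the first violation.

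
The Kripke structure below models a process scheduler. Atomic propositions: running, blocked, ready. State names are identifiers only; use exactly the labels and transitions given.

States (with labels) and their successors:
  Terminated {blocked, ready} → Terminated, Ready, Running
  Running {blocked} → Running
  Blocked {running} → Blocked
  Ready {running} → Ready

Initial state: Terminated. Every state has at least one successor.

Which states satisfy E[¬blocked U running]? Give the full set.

States satisfying ¬blocked: {Blocked, Ready}.
States satisfying running: {Blocked, Ready}.
States satisfying E[¬blocked U running]: {Blocked, Ready}.

{Blocked, Ready}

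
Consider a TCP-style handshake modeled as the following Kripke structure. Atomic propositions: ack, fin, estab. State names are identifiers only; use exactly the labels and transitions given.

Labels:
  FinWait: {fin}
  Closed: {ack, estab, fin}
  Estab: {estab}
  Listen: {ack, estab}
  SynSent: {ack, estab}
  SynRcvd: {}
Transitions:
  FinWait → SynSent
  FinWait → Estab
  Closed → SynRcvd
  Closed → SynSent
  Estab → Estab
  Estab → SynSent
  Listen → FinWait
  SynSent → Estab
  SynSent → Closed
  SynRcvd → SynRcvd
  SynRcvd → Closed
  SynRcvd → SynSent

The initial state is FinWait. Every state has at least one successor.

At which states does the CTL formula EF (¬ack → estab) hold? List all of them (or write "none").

{FinWait, Closed, Estab, Listen, SynSent, SynRcvd}

States satisfying ¬ack → estab: {Closed, Estab, Listen, SynSent}.
States satisfying EF (¬ack → estab): {FinWait, Closed, Estab, Listen, SynSent, SynRcvd}.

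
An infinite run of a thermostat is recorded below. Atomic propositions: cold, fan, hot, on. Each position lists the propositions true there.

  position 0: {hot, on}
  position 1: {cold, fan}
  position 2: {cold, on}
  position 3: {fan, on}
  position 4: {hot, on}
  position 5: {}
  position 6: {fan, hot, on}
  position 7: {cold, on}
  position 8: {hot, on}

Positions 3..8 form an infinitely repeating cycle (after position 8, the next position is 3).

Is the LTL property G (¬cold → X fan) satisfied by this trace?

No

¬cold → X fan must hold at every position from 0 onward. It fails at position 3, so G (¬cold → X fan) is false.
Positions where ¬cold holds: 0, 3, 4, 5, 6, 8.
Check X fan at each: 0→ok, 3→fails, 4→fails, 5→ok, 6→fails, 8→ok.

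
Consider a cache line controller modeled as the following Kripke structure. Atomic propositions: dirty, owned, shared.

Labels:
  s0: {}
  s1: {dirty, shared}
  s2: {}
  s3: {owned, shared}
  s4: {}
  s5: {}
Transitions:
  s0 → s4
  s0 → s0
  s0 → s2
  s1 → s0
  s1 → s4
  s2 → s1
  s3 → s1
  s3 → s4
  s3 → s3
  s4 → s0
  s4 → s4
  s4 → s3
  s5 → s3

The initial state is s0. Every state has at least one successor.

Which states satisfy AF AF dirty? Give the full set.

States satisfying AF dirty: {s1, s2}.
States satisfying AF AF dirty: {s1, s2}.

{s1, s2}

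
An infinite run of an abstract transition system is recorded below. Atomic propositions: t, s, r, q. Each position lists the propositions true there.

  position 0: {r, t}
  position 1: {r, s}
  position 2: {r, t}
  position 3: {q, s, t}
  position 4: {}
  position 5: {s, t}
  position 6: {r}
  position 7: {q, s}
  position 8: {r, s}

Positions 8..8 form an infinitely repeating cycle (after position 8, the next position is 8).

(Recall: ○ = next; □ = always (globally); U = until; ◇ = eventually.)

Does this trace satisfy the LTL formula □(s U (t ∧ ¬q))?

Does not hold

s U (t ∧ ¬q) must hold at every position from 0 onward. It fails at position 3, so □(s U (t ∧ ¬q)) is false.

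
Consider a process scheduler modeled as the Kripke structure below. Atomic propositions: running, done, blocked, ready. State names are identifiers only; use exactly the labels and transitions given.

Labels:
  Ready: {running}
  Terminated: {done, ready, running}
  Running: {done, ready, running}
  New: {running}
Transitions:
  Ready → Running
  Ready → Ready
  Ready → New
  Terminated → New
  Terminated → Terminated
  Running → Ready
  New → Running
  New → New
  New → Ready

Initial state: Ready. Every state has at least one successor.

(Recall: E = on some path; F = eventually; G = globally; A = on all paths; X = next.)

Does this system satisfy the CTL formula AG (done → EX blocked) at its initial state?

States satisfying done → EX blocked: {Ready, New}.
States satisfying AG (done → EX blocked): ∅.
Running is reachable from Ready and violates done → EX blocked, so AG fails at Ready.
Ready ∉ Sat(AG (done → EX blocked)).

No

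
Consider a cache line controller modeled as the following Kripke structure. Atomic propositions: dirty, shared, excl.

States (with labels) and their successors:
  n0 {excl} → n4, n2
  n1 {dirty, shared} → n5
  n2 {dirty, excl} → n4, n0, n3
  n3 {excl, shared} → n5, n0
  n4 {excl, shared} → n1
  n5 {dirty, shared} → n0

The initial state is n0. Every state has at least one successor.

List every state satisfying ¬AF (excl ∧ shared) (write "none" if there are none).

{n0, n1, n2, n5}

States satisfying excl ∧ shared: {n3, n4}.
States satisfying AF (excl ∧ shared): {n3, n4}.
States satisfying ¬AF (excl ∧ shared): {n0, n1, n2, n5}.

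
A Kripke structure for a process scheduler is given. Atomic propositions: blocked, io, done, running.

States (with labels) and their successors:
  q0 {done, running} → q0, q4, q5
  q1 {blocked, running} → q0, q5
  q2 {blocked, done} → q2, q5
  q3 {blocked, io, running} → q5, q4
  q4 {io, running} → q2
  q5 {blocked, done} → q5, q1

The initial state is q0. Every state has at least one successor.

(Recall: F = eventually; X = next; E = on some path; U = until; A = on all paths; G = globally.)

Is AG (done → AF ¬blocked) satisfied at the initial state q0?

States satisfying done → AF ¬blocked: {q0, q1, q3, q4}.
States satisfying AG (done → AF ¬blocked): ∅.
q2 is reachable from q0 and violates done → AF ¬blocked, so AG fails at q0.
q0 ∉ Sat(AG (done → AF ¬blocked)).

No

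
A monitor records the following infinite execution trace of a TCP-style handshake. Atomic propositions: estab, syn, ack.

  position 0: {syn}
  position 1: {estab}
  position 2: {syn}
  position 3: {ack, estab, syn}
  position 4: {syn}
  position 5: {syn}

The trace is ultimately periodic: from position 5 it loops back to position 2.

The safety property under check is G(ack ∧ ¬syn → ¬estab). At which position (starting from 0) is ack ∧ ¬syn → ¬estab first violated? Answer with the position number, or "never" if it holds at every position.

never

ack ∧ ¬syn → ¬estab holds at every position 0..5, and those are all the positions the trace ever visits, so the invariant G(ack ∧ ¬syn → ¬estab) is never violated.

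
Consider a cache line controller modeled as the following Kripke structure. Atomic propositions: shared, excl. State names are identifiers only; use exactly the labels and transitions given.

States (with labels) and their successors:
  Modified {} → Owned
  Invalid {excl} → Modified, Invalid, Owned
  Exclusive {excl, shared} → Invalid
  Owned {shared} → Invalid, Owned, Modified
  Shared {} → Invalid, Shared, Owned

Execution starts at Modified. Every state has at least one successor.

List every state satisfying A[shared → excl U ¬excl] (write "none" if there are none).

{Modified, Owned, Shared}

States satisfying shared → excl: {Modified, Invalid, Exclusive, Shared}.
States satisfying ¬excl: {Modified, Owned, Shared}.
States satisfying A[shared → excl U ¬excl]: {Modified, Owned, Shared}.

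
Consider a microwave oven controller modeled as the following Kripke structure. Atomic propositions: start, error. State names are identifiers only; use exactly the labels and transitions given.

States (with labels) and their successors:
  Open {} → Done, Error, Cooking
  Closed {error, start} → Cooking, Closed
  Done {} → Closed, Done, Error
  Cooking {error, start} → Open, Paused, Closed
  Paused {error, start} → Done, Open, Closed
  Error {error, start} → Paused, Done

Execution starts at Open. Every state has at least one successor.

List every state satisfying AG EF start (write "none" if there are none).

{Open, Closed, Done, Cooking, Paused, Error}

States satisfying EF start: {Open, Closed, Done, Cooking, Paused, Error}.
States satisfying AG EF start: {Open, Closed, Done, Cooking, Paused, Error}.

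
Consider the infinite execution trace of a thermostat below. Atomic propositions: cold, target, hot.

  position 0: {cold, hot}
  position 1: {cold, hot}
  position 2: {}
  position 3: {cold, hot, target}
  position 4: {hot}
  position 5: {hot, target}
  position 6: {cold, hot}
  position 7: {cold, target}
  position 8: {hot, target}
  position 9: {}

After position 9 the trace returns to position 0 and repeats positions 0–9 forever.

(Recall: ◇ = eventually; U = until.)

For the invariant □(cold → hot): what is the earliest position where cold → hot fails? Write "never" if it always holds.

Check cold → hot at each position in order: 0 ✓, 1 ✓, 2 ✓, 3 ✓, 4 ✓, 5 ✓, 6 ✓.
At position 7 the labels are {cold, target}, so cold → hot is false there. This is the first violation.

7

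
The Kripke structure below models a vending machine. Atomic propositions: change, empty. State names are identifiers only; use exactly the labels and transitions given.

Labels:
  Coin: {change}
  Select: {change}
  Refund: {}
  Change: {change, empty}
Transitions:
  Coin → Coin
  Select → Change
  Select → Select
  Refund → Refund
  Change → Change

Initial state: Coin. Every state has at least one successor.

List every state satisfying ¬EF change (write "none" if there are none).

States satisfying change: {Coin, Select, Change}.
States satisfying EF change: {Coin, Select, Change}.
States satisfying ¬EF change: {Refund}.

{Refund}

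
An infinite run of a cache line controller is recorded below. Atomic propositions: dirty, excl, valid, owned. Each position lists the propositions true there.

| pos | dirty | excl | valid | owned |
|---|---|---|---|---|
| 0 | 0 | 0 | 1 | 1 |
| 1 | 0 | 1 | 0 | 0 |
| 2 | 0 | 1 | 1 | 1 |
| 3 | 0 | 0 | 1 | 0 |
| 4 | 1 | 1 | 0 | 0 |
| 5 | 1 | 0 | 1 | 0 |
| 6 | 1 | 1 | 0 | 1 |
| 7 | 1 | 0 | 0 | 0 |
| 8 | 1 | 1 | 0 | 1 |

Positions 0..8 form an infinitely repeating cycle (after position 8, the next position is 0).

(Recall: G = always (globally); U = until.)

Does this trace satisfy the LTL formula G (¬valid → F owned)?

¬valid → F owned holds at every position 0..8, and those are all positions ever visited, so G (¬valid → F owned) holds.
Positions where ¬valid holds: 1, 4, 6, 7, 8.
Check F owned at each: 1→ok, 4→ok, 6→ok, 7→ok, 8→ok.

Yes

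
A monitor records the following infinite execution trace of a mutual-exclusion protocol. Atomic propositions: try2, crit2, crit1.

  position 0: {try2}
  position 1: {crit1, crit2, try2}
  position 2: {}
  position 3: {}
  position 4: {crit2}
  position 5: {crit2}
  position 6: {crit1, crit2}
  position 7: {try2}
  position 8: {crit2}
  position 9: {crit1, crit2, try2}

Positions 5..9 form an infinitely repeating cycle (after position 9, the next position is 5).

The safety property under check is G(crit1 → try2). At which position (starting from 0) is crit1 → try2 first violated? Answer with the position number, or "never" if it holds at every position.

6

Check crit1 → try2 at each position in order: 0 ✓, 1 ✓, 2 ✓, 3 ✓, 4 ✓, 5 ✓.
At position 6 the labels are {crit1, crit2}, so crit1 → try2 is false there. This is the first violation.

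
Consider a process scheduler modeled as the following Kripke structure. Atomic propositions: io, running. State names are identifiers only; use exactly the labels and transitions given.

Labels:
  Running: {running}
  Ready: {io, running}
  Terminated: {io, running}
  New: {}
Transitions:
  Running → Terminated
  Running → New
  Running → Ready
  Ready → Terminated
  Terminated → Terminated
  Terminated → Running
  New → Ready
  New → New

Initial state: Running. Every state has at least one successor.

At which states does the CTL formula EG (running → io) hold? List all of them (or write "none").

{Ready, Terminated, New}

States satisfying running → io: {Ready, Terminated, New}.
States satisfying EG (running → io): {Ready, Terminated, New}.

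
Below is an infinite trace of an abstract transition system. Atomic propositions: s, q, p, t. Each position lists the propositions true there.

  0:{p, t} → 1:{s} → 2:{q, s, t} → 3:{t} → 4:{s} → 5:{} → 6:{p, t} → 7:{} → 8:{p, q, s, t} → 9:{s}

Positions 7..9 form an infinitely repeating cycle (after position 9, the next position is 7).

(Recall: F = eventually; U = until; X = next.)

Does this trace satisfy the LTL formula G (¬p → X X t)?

¬p → X X t must hold at every position from 0 onward. It fails at position 2, so G (¬p → X X t) is false.
Positions where ¬p holds: 1, 2, 3, 4, 5, 7, 9.
Check X X t at each: 1→ok, 2→fails, 3→fails, 4→ok, 5→fails, 7→fails, 9→ok.

Does not hold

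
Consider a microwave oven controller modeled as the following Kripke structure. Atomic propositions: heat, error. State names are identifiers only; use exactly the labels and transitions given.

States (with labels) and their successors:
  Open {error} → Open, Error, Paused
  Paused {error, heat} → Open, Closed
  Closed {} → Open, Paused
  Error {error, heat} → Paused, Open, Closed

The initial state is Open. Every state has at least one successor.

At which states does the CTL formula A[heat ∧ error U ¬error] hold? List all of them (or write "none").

States satisfying heat ∧ error: {Paused, Error}.
States satisfying ¬error: {Closed}.
States satisfying A[heat ∧ error U ¬error]: {Closed}.

{Closed}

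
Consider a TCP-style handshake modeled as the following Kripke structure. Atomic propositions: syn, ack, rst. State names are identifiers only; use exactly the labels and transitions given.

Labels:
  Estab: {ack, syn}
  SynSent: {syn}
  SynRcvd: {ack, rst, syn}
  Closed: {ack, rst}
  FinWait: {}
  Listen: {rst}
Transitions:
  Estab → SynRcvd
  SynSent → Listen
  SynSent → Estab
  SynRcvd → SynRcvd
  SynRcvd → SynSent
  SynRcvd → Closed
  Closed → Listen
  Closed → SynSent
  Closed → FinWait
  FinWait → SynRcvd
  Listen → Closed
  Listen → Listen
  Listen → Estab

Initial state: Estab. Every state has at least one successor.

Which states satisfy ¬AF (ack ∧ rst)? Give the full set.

{SynSent, Listen}

States satisfying ack ∧ rst: {SynRcvd, Closed}.
States satisfying AF (ack ∧ rst): {Estab, SynRcvd, Closed, FinWait}.
States satisfying ¬AF (ack ∧ rst): {SynSent, Listen}.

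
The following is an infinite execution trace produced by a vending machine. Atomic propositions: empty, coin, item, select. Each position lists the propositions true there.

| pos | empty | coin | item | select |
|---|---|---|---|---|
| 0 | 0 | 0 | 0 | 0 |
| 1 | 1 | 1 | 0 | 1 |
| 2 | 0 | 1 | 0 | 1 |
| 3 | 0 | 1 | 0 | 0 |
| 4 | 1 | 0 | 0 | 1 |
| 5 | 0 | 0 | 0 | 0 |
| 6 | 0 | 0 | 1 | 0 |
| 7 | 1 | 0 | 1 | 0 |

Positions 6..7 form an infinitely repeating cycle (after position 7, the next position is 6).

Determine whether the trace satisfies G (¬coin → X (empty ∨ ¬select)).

¬coin → X (empty ∨ ¬select) holds at every position 0..7, and those are all positions ever visited, so G (¬coin → X (empty ∨ ¬select)) holds.
Positions where ¬coin holds: 0, 4, 5, 6, 7.
Check X (empty ∨ ¬select) at each: 0→ok, 4→ok, 5→ok, 6→ok, 7→ok.

Satisfied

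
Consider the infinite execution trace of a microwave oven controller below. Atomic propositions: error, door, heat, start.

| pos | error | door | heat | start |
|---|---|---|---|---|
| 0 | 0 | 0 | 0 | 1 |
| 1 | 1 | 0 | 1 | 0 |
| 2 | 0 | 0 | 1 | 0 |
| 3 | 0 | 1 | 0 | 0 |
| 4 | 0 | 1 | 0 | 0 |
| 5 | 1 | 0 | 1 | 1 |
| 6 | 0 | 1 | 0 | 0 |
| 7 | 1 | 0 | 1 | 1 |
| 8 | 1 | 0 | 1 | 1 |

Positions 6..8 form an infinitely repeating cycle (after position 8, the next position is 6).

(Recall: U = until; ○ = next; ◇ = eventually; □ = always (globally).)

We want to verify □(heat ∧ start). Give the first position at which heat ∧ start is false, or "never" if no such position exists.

At position 0 the labels are {start}, so heat ∧ start is false there. This is the first violation.

0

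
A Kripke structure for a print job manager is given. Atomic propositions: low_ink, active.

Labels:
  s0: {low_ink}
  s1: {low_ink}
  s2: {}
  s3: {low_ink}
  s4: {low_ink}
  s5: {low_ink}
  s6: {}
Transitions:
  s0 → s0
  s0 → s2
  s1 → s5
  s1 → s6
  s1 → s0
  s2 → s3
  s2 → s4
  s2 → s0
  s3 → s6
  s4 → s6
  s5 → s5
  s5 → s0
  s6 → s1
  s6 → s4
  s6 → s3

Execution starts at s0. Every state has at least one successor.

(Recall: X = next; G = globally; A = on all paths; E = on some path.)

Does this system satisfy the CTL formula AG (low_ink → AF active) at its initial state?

States satisfying low_ink → AF active: {s2, s6}.
States satisfying AG (low_ink → AF active): ∅.
s0 is reachable from s0 and violates low_ink → AF active, so AG fails at s0.
s0 ∉ Sat(AG (low_ink → AF active)).

Violated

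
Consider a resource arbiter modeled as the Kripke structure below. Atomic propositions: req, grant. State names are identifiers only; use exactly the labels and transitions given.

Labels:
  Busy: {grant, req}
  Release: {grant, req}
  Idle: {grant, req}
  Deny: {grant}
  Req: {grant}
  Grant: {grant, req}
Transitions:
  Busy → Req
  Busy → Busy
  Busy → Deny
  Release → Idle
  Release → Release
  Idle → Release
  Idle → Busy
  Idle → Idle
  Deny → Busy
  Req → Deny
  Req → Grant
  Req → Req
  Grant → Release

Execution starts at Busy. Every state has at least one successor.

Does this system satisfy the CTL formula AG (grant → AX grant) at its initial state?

Yes

States satisfying grant → AX grant: {Busy, Release, Idle, Deny, Req, Grant}.
States satisfying AG (grant → AX grant): {Busy, Release, Idle, Deny, Req, Grant}.
Every state reachable from Busy satisfies grant → AX grant.
Busy ∈ Sat(AG (grant → AX grant)).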